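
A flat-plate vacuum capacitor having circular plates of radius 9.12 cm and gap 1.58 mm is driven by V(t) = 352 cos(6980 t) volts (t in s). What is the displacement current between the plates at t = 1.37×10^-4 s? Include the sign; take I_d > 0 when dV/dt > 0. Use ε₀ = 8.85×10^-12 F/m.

dE/dt = (V₀ω/d)·−sin(ωt) with ωt = 0.95626 rad: (352)(6980)(-0.8170)/(1.58×10^-3) = -1.270×10^9 V/(m·s).
I_d = ε₀ A dE/dt = (8.85×10^-12)(0.02613)(-1.270×10^9) = -2.94×10^-4 A.

-2.94×10^-4 A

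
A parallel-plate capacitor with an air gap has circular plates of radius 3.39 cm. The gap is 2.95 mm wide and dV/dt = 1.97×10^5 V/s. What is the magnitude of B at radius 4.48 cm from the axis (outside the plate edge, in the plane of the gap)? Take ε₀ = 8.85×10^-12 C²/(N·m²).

With E = V/d, dE/dt = 6.678×10^7 V/(m·s) and πR² = 3.610×10^-3 m², giving I_d = ε₀ πR² dE/dt = 2.134×10^-6 A.
With r > R the enclosed displacement current is the full I_d; B = μ₀ I_d / (2πr) = 9.53×10^-12 T.

9.53×10^-12 T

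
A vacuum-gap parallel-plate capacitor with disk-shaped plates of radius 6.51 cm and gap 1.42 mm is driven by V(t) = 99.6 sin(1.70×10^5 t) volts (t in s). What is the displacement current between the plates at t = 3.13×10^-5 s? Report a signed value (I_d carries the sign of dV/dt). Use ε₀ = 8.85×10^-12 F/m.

8.03×10^-4 A

dV/dt = (99.6)(1.70×10^5)·cos(5.321) = 9.681×10^6 V/s.
I_d = C dV/dt with C = ε₀A/d = (8.85×10^-12)(0.01331)/(1.42×10^-3) = 8.295×10^-11 F, so I_d = (8.295×10^-11)(9.681×10^6) = 8.03×10^-4 A.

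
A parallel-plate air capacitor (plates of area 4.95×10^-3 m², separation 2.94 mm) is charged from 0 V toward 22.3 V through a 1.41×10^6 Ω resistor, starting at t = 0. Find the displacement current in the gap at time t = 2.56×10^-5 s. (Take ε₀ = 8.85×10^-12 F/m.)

C = ε₀A/d = (8.85×10^-12)(4.95×10^-3)/(2.94×10^-3) = 1.490×10^-11 F and τ = RC = 2.101×10^-5 s. I_d in the gap equals the RC charging current.
I_d(t) = (V₀/R) e^(−t/τ) = 1.582×10^-5 · e^(−1.218) = 4.68×10^-6 A.

4.68×10^-6 A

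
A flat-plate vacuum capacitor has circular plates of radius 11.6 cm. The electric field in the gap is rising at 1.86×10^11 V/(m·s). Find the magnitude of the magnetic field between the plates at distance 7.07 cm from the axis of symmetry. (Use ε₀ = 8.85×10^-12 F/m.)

7.31×10^-8 T

Total displacement current: I_d = ε₀(πR²)(dE/dt) = (8.85×10^-12)(0.04227)(1.86×10^11) = 0.06958 A.
∮B·dl = μ₀ I_d,enc with I_d,enc = I_d r²/R² = 0.02585 A; so B = μ₀ I_d,enc/(2πr) = 7.31×10^-8 T.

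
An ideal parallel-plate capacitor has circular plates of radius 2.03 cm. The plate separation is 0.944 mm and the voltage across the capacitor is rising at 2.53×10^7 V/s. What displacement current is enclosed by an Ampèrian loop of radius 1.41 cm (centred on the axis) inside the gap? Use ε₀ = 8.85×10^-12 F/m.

I_d = C dV/dt with C = ε₀πR²/d = 1.214×10^-11 F, so I_d = (1.214×10^-11)(2.53×10^7) = 3.071×10^-4 A.
The field is uniform, so I_d,enc = I_d (r/R)² = (3.071×10^-4)(1.41/2.03)² = 1.48×10^-4 A.

1.48×10^-4 A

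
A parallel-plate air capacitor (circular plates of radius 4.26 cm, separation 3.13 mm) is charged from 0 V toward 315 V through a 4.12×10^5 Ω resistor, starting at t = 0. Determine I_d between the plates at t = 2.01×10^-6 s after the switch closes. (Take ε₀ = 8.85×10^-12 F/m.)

C = ε₀A/d = (8.85×10^-12)(5.701×10^-3)/(3.13×10^-3) = 1.612×10^-11 F, so τ = RC = 6.641×10^-6 s.
The conduction current is I(t) = (V₀/R) e^(−t/τ), and the displacement current between the plates equals it.
t/τ = 0.3027; I_d = (315/4.12×10^5) · e^(−0.3027) = (7.646×10^-4)(0.7388) = 5.65×10^-4 A.

5.65×10^-4 A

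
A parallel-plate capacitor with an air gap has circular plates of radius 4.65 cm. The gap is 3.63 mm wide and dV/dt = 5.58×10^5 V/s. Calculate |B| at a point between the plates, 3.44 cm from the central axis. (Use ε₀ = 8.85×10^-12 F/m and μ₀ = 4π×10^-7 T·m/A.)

2.94×10^-11 T

dE/dt = (dV/dt)/d = 1.537×10^8 V/(m·s); I_d = ε₀(πR²)(dE/dt) = (8.85×10^-12)(6.793×10^-3)(1.537×10^8) = 9.240×10^-6 A.
∮B·dl = μ₀ I_d,enc with I_d,enc = I_d r²/R² = 5.057×10^-6 A; so B = μ₀ I_d,enc/(2πr) = 2.94×10^-11 T.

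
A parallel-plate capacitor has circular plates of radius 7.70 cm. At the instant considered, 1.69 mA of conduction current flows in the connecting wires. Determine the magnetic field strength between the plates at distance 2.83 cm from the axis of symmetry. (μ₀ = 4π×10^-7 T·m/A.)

Between the plates the displacement current equals the wire current: I_d = 1.69 mA = 1.69×10^-3 A.
An Ampèrian loop of radius r encloses a fraction (r/R)² of I_d. Then B·2πr = μ₀ I_d (r/R)², giving B = μ₀ I_d r/(2πR²) = 1.61×10^-9 T.

1.61×10^-9 T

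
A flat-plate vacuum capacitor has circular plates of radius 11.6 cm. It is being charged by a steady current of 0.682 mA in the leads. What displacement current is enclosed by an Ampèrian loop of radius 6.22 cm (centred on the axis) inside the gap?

By continuity the displacement current in the gap matches the conduction current: I_d = 6.82×10^-4 A.
Since J_d is uniform, the enclosed fraction is (r/R)² = 0.2875, giving I_d,enc = 1.96×10^-4 A.

1.96×10^-4 A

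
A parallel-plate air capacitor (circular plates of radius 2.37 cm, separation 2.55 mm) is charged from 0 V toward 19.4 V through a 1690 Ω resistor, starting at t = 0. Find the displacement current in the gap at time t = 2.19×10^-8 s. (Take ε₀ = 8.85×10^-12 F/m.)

C = ε₀A/d = (8.85×10^-12)(1.765×10^-3)/(2.55×10^-3) = 6.126×10^-12 F, so τ = RC = 1.035×10^-8 s.
The conduction current is I(t) = (V₀/R) e^(−t/τ), and the displacement current between the plates equals it.
t/τ = 2.116; I_d = (19.4/1690) · e^(−2.116) = (0.01148)(0.1205) = 1.38×10^-3 A.

1.38×10^-3 A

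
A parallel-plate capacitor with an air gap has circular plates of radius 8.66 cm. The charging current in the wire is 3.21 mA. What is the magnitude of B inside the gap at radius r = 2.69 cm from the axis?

2.30×10^-9 T

Between the plates the displacement current equals the wire current: I_d = 3.21 mA = 3.21×10^-3 A.
∮B·dl = μ₀ I_d,enc with I_d,enc = I_d r²/R² = 3.097×10^-4 A; so B = μ₀ I_d,enc/(2πr) = 2.30×10^-9 T.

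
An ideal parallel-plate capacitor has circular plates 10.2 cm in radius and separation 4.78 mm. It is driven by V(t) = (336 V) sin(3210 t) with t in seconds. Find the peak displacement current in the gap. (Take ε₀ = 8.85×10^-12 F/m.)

6.53×10^-5 A

C = ε₀A/d = (8.85×10^-12)(0.03269)/(4.78×10^-3) = 6.052×10^-11 F; ω = 3210 rad/s.
I_d = C dV/dt, so |I_d|_max = C V₀ ω = (6.052×10^-11)(336)(3210) = 6.53×10^-5 A.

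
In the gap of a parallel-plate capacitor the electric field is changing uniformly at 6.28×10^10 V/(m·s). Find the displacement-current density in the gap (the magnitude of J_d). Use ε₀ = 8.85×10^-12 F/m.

0.556 A/m²

J_d = ε₀ dE/dt = (8.85×10^-12)(6.28×10^10) = 0.556 A/m².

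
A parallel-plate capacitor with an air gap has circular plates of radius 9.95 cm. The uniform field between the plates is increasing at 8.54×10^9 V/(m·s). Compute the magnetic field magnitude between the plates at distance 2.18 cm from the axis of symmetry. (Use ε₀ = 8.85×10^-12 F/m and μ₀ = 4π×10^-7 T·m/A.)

1.04×10^-9 T

I_d = ε₀ dΦ_E/dt = ε₀ πR² (dE/dt) = (8.85×10^-12)(0.03110)(8.54×10^9) = 2.351×10^-3 A through the full plate area.
An Ampèrian loop of radius r encloses a fraction (r/R)² of I_d. Then B·2πr = μ₀ I_d (r/R)², giving B = μ₀ I_d r/(2πR²) = 1.04×10^-9 T.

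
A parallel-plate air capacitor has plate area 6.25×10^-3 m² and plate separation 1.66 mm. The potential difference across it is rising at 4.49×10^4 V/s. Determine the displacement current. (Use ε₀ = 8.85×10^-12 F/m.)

1.50×10^-6 A

C = ε₀A/d = (8.85×10^-12)(6.25×10^-3)/(1.66×10^-3) = 3.332×10^-11 F.
I_d = C dV/dt = (3.332×10^-11)(4.49×10^4) = 1.50×10^-6 A.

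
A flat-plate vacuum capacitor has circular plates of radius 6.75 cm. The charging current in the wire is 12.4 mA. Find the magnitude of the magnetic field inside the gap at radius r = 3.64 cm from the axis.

1.98×10^-8 T

Between the plates the displacement current equals the wire current: I_d = 12.4 mA = 0.0124 A.
For r < R the Ampère–Maxwell law gives B(2πr) = μ₀ I_d (r²/R²), so B = μ₀ I_d r/(2πR²) = (4π×10^-7)(0.0124)(0.0364)/(2π·0.0675²) = 1.98×10^-8 T.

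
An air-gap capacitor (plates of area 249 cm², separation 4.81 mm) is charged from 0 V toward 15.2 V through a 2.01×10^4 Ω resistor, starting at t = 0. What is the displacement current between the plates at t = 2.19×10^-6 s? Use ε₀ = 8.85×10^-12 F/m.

C = ε₀A/d = (8.85×10^-12)(0.0249)/(4.81×10^-3) = 4.581×10^-11 F, so τ = RC = 9.208×10^-7 s.
The conduction current is I(t) = (V₀/R) e^(−t/τ), and the displacement current between the plates equals it.
t/τ = 2.378; I_d = (15.2/2.01×10^4) · e^(−2.378) = (7.562×10^-4)(0.09274) = 7.01×10^-5 A.

7.01×10^-5 A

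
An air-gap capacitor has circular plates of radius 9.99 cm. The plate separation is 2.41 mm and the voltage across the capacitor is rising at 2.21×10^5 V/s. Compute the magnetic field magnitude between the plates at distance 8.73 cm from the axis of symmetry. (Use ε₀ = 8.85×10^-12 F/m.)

4.45×10^-11 T

I_d = C dV/dt with C = ε₀πR²/d = 1.151×10^-10 F, so I_d = (1.151×10^-10)(2.21×10^5) = 2.544×10^-5 A.
∮B·dl = μ₀ I_d,enc with I_d,enc = I_d r²/R² = 1.943×10^-5 A; so B = μ₀ I_d,enc/(2πr) = 4.45×10^-11 T.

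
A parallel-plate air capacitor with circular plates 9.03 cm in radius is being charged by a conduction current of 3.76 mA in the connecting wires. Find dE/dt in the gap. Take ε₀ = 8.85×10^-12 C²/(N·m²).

1.66×10^10 V/(m·s)

Charge continuity gives I_d = I = 3.76×10^-3 A between the plates.
Then dE/dt = I_d/(ε₀A) = 1.66×10^10 V/(m·s).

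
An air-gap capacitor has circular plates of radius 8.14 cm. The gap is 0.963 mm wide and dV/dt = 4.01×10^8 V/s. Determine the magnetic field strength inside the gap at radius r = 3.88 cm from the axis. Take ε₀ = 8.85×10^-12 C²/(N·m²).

With E = V/d, dE/dt = 4.164×10^11 V/(m·s) and πR² = 0.02082 m², giving I_d = ε₀ πR² dE/dt = 0.07672 A.
∮B·dl = μ₀ I_d,enc with I_d,enc = I_d r²/R² = 0.01743 A; so B = μ₀ I_d,enc/(2πr) = 8.98×10^-8 T.

8.98×10^-8 T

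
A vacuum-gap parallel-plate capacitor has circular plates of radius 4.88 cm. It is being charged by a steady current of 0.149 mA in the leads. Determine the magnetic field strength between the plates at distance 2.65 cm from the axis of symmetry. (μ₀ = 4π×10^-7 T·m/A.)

No conduction current crosses the gap, so I_d there equals the 1.49×10^-4 A in the leads.
For r < R the Ampère–Maxwell law gives B(2πr) = μ₀ I_d (r²/R²), so B = μ₀ I_d r/(2πR²) = (4π×10^-7)(1.49×10^-4)(0.0265)/(2π·0.0488²) = 3.32×10^-10 T.

3.32×10^-10 T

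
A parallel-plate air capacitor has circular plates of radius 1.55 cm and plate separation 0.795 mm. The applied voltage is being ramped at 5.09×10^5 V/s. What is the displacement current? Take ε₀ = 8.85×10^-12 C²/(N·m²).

E = V/d so dE/dt = (dV/dt)/d = 6.403×10^8 V/(m·s), and I_d = ε₀ A dE/dt = (8.85×10^-12)(7.548×10^-4)(6.403×10^8) = 4.28×10^-6 A.

4.28×10^-6 A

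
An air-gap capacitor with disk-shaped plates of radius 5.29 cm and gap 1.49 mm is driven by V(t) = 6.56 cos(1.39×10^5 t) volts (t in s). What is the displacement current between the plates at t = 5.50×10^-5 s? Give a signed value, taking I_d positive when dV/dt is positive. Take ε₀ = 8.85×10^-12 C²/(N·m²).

-4.66×10^-5 A

dE/dt = (V₀ω/d)·−sin(ωt) with ωt = 7.645 rad: (6.56)(1.39×10^5)(-0.9782)/(1.49×10^-3) = -5.986×10^8 V/(m·s).
I_d = ε₀ A dE/dt = (8.85×10^-12)(8.791×10^-3)(-5.986×10^8) = -4.66×10^-5 A.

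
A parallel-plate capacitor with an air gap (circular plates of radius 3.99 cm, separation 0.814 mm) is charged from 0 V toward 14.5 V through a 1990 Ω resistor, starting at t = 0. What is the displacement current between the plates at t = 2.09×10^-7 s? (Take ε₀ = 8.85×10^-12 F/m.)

1.06×10^-3 A

C = ε₀A/d = (8.85×10^-12)(5.001×10^-3)/(8.14×10^-4) = 5.437×10^-11 F and τ = RC = 1.082×10^-7 s. I_d in the gap equals the RC charging current.
I_d(t) = (V₀/R) e^(−t/τ) = 7.286×10^-3 · e^(−1.932) = 1.06×10^-3 A.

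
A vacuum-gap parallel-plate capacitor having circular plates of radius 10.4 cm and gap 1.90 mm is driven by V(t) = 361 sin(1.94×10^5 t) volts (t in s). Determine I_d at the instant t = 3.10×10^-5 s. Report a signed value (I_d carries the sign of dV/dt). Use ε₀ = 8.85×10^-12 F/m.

dV/dt = (361)(1.94×10^5)·cos(6.014) = 6.751×10^7 V/s.
I_d = C dV/dt with C = ε₀A/d = (8.85×10^-12)(0.03398)/(1.90×10^-3) = 1.583×10^-10 F, so I_d = (1.583×10^-10)(6.751×10^7) = 0.0107 A.

0.0107 A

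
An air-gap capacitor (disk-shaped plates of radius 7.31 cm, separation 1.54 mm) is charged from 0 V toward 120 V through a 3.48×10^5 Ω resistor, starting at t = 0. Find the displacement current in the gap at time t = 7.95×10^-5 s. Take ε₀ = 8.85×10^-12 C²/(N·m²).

3.23×10^-5 A

With C = ε₀A/d = (8.85×10^-12)(0.01679)/(1.54×10^-3) = 9.649×10^-11 F, the time constant is τ = RC = 3.358×10^-5 s, so t/τ = 2.367 and e^(−t/τ) = 0.09376.
I_d = I_cond = (V₀/R) e^(−t/τ) = (3.448×10^-4)(0.09376) = 3.23×10^-5 A.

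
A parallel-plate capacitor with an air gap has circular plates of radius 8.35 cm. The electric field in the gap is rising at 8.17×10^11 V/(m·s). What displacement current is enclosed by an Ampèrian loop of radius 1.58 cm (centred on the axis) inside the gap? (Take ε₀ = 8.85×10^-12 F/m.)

5.67×10^-3 A

Through the whole plate area (πR² = 0.02190 m²), I_d = ε₀ πR² dE/dt = 0.1583 A.
Through an area πr² the displacement current is I_d·(πr²/πR²) = I_d (r/R)² = 5.67×10^-3 A.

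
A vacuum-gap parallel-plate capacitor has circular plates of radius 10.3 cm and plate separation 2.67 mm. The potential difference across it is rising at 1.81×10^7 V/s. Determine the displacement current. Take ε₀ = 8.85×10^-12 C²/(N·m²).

E = V/d so dE/dt = (dV/dt)/d = 6.779×10^9 V/(m·s), and I_d = ε₀ A dE/dt = (8.85×10^-12)(0.03333)(6.779×10^9) = 2.00×10^-3 A.

2.00×10^-3 A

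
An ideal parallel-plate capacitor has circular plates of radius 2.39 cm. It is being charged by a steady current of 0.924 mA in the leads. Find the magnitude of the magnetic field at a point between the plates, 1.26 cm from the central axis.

4.08×10^-9 T

Between the plates the displacement current equals the wire current: I_d = 0.924 mA = 9.24×10^-4 A.
An Ampèrian loop of radius r encloses a fraction (r/R)² of I_d. Then B·2πr = μ₀ I_d (r/R)², giving B = μ₀ I_d r/(2πR²) = 4.08×10^-9 T.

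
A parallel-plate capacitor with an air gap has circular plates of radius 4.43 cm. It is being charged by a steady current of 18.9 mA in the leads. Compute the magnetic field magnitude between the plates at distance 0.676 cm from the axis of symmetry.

Between the plates the displacement current equals the wire current: I_d = 18.9 mA = 0.0189 A.
An Ampèrian loop of radius r encloses a fraction (r/R)² of I_d. Then B·2πr = μ₀ I_d (r/R)², giving B = μ₀ I_d r/(2πR²) = 1.30×10^-8 T.

1.30×10^-8 T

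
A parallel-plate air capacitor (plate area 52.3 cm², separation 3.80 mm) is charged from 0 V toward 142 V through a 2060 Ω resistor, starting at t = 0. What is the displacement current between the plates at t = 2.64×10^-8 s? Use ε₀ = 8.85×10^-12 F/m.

C = ε₀A/d = (8.85×10^-12)(5.23×10^-3)/(3.80×10^-3) = 1.218×10^-11 F and τ = RC = 2.509×10^-8 s. I_d in the gap equals the RC charging current.
I_d(t) = (V₀/R) e^(−t/τ) = 0.06893 · e^(−1.052) = 0.0241 A.

0.0241 A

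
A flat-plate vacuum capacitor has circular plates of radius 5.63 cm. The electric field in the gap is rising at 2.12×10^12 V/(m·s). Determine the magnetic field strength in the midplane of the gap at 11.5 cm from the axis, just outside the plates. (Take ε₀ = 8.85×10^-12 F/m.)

3.25×10^-7 T

I_d = ε₀ dΦ_E/dt = ε₀ πR² (dE/dt) = (8.85×10^-12)(9.958×10^-3)(2.12×10^12) = 0.1868 A through the full plate area.
For r ≥ R the full I_d is enclosed: B = μ₀ I_d/(2πr) = (4π×10^-7)(0.1868)/(2π·0.115) = 3.25×10^-7 T.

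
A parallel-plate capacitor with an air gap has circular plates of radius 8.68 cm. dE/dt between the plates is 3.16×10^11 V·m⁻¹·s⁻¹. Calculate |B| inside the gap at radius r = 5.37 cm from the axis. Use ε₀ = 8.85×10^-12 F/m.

9.44×10^-8 T

I_d = ε₀ dΦ_E/dt = ε₀ πR² (dE/dt) = (8.85×10^-12)(0.02367)(3.16×10^11) = 0.06620 A through the full plate area.
An Ampèrian loop of radius r encloses a fraction (r/R)² of I_d. Then B·2πr = μ₀ I_d (r/R)², giving B = μ₀ I_d r/(2πR²) = 9.44×10^-8 T.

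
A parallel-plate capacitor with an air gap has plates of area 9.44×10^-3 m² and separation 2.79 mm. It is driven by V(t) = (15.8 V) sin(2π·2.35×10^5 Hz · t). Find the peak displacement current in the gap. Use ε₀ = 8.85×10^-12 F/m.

The displacement current equals the conduction current C dV/dt, which peaks at C V₀ ω.
With C = ε₀A/d = (8.85×10^-12)(9.44×10^-3)/(2.79×10^-3) = 2.994×10^-11 F and ω = 2πf = 1.477×10^6 rad/s, I_d,max = (2.994×10^-11)(15.8)(1.477×10^6) = 6.99×10^-4 A.

6.99×10^-4 A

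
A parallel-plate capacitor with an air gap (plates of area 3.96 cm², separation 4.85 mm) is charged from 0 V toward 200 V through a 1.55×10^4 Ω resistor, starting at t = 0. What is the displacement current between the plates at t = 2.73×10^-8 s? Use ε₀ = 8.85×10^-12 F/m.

With C = ε₀A/d = (8.85×10^-12)(3.96×10^-4)/(4.85×10^-3) = 7.226×10^-13 F, the time constant is τ = RC = 1.120×10^-8 s, so t/τ = 2.438 and e^(−t/τ) = 0.08734.
I_d = I_cond = (V₀/R) e^(−t/τ) = (0.01290)(0.08734) = 1.13×10^-3 A.

1.13×10^-3 A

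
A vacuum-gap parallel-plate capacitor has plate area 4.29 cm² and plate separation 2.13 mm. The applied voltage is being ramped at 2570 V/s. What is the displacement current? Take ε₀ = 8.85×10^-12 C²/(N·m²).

The field between the plates is E = V/d, so dE/dt = (2570)/(2.13×10^-3 m) = 1.207×10^6 V/(m·s).
I_d = ε₀ A (dE/dt) = (8.85×10^-12)(4.29×10^-4)(1.207×10^6) = 4.58×10^-9 A.

4.58×10^-9 A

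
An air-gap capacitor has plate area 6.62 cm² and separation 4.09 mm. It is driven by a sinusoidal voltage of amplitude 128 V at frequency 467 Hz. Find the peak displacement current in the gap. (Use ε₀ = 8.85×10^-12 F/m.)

The displacement current equals the conduction current C dV/dt, which peaks at C V₀ ω.
With C = ε₀A/d = (8.85×10^-12)(6.62×10^-4)/(4.09×10^-3) = 1.432×10^-12 F and ω = 2πf = 2934 rad/s, I_d,max = (1.432×10^-12)(128)(2934) = 5.38×10^-7 A.

5.38×10^-7 A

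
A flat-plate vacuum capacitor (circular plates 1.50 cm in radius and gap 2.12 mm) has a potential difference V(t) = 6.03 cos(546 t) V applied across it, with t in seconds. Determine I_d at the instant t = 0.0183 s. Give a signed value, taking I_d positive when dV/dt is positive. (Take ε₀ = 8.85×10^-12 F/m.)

5.22×10^-9 A

C = ε₀A/d = (8.85×10^-12)(7.069×10^-4)/(2.12×10^-3) = 2.951×10^-12 F. dV/dt = V₀ω·−sin(ωt); at ωt = 9.9918 rad this factor is 0.5371.
I_d = C dV/dt = (2.951×10^-12)(6.03)(546)(0.5371) = 5.22×10^-9 A.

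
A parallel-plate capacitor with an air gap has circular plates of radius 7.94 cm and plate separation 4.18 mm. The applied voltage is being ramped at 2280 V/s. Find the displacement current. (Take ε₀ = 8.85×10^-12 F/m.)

9.56×10^-8 A

The field between the plates is E = V/d, so dE/dt = (2280)/(4.18×10^-3 m) = 5.455×10^5 V/(m·s).
I_d = ε₀ A (dE/dt) = (8.85×10^-12)(0.01981)(5.455×10^5) = 9.56×10^-8 A.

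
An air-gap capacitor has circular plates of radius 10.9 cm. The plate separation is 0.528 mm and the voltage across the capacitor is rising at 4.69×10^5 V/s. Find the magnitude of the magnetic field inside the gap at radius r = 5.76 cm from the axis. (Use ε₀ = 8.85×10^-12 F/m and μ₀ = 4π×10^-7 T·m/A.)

With E = V/d, dE/dt = 8.883×10^8 V/(m·s) and πR² = 0.03733 m², giving I_d = ε₀ πR² dE/dt = 2.935×10^-4 A.
For r < R the Ampère–Maxwell law gives B(2πr) = μ₀ I_d (r²/R²), so B = μ₀ I_d r/(2πR²) = (4π×10^-7)(2.935×10^-4)(0.0576)/(2π·0.109²) = 2.85×10^-10 T.

2.85×10^-10 T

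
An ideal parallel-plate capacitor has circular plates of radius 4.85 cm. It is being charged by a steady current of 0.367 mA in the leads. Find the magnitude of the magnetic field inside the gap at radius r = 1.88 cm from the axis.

5.87×10^-10 T

Between the plates the displacement current equals the wire current: I_d = 0.367 mA = 3.67×10^-4 A.
∮B·dl = μ₀ I_d,enc with I_d,enc = I_d r²/R² = 5.514×10^-5 A; so B = μ₀ I_d,enc/(2πr) = 5.87×10^-10 T.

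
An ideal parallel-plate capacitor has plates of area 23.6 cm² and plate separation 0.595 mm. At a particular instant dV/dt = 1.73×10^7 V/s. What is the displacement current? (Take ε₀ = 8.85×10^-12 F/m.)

The field between the plates is E = V/d, so dE/dt = (1.73×10^7)/(5.95×10^-4 m) = 2.908×10^10 V/(m·s).
I_d = ε₀ A (dE/dt) = (8.85×10^-12)(2.36×10^-3)(2.908×10^10) = 6.07×10^-4 A.

6.07×10^-4 A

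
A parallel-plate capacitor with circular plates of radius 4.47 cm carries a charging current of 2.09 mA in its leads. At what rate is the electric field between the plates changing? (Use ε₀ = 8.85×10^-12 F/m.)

3.76×10^10 V/(m·s)

The displacement current between the plates equals the conduction current, I_d = 2.09 mA.
Then dE/dt = I_d/(ε₀A) = 3.76×10^10 V/(m·s).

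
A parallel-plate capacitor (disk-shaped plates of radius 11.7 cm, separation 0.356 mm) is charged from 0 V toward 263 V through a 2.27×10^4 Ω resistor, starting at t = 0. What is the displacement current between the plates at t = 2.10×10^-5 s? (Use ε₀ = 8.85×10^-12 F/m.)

4.88×10^-3 A

C = ε₀A/d = (8.85×10^-12)(0.04301)/(3.56×10^-4) = 1.069×10^-9 F, so τ = RC = 2.427×10^-5 s.
The conduction current is I(t) = (V₀/R) e^(−t/τ), and the displacement current between the plates equals it.
t/τ = 0.8653; I_d = (263/2.27×10^4) · e^(−0.8653) = (0.01159)(0.4209) = 4.88×10^-3 A.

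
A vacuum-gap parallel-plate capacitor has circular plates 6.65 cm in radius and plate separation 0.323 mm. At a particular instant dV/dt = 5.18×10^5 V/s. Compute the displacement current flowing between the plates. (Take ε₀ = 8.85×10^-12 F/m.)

C = ε₀A/d = (8.85×10^-12)(0.01389)/(3.23×10^-4) = 3.806×10^-10 F.
I_d = C dV/dt = (3.806×10^-10)(5.18×10^5) = 1.97×10^-4 A.

1.97×10^-4 A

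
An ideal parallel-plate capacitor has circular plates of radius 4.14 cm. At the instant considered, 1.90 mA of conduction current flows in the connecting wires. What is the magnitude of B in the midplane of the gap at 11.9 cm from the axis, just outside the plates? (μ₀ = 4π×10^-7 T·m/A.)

3.19×10^-9 T

No conduction current crosses the gap, so I_d there equals the 1.90×10^-3 A in the leads.
For r ≥ R the full I_d is enclosed: B = μ₀ I_d/(2πr) = (4π×10^-7)(1.90×10^-3)/(2π·0.119) = 3.19×10^-9 T.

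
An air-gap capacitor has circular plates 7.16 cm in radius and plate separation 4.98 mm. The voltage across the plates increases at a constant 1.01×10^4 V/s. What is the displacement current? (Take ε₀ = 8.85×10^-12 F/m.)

C = ε₀A/d = (8.85×10^-12)(0.01611)/(4.98×10^-3) = 2.863×10^-11 F.
I_d = C dV/dt = (2.863×10^-11)(1.01×10^4) = 2.89×10^-7 A.

2.89×10^-7 A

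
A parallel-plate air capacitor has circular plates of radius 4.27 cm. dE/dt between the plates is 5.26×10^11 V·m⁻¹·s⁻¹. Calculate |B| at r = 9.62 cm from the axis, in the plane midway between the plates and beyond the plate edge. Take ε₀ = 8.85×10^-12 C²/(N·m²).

5.54×10^-8 T

Through the whole plate area (πR² = 5.728×10^-3 m²), I_d = ε₀ πR² dE/dt = 0.02666 A.
Outside the plates the loop encloses all of I_d, so B·2πr = μ₀ I_d and B = 5.54×10^-8 T.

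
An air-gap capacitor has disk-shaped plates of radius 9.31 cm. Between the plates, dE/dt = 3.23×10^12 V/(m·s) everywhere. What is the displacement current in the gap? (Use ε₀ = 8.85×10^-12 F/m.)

0.778 A

With a uniform field, Φ_E = EA, so I_d = ε₀ A dE/dt = 0.778 A.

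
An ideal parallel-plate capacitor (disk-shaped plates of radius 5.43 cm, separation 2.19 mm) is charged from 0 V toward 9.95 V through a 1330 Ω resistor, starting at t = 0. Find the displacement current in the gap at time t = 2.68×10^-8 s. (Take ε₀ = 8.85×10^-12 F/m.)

C = ε₀A/d = (8.85×10^-12)(9.263×10^-3)/(2.19×10^-3) = 3.743×10^-11 F, so τ = RC = 4.978×10^-8 s.
The conduction current is I(t) = (V₀/R) e^(−t/τ), and the displacement current between the plates equals it.
t/τ = 0.5384; I_d = (9.95/1330) · e^(−0.5384) = (7.481×10^-3)(0.5837) = 4.37×10^-3 A.

4.37×10^-3 A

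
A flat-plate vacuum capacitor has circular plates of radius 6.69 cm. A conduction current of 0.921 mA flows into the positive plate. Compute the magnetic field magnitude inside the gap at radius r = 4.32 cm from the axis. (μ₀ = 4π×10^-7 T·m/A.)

1.78×10^-9 T

By continuity the displacement current in the gap matches the conduction current: I_d = 9.21×10^-4 A.
∮B·dl = μ₀ I_d,enc with I_d,enc = I_d r²/R² = 3.840×10^-4 A; so B = μ₀ I_d,enc/(2πr) = 1.78×10^-9 T.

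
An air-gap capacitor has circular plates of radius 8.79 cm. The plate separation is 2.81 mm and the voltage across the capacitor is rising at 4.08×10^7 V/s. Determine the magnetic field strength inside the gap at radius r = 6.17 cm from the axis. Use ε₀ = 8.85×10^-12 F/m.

4.98×10^-9 T

dE/dt = (dV/dt)/d = 1.452×10^10 V/(m·s); I_d = ε₀(πR²)(dE/dt) = (8.85×10^-12)(0.02427)(1.452×10^10) = 3.119×10^-3 A.
∮B·dl = μ₀ I_d,enc with I_d,enc = I_d r²/R² = 1.537×10^-3 A; so B = μ₀ I_d,enc/(2πr) = 4.98×10^-9 T.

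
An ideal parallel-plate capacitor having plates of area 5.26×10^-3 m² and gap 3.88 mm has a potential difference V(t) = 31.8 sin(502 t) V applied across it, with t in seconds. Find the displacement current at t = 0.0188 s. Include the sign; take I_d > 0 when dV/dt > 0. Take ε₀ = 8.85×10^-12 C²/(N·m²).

C = ε₀A/d = (8.85×10^-12)(5.26×10^-3)/(3.88×10^-3) = 1.200×10^-11 F. dV/dt = V₀ω·cos(ωt); at ωt = 9.4376 rad this factor is -0.9999.
I_d = C dV/dt = (1.200×10^-11)(31.8)(502)(-0.9999) = -1.92×10^-7 A.

-1.92×10^-7 A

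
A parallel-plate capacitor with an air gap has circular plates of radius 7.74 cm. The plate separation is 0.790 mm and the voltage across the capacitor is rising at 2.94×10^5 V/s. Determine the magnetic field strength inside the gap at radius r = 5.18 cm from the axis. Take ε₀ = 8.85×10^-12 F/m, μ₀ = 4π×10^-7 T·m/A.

I_d = C dV/dt with C = ε₀πR²/d = 2.108×10^-10 F, so I_d = (2.108×10^-10)(2.94×10^5) = 6.198×10^-5 A.
An Ampèrian loop of radius r encloses a fraction (r/R)² of I_d. Then B·2πr = μ₀ I_d (r/R)², giving B = μ₀ I_d r/(2πR²) = 1.07×10^-10 T.

1.07×10^-10 T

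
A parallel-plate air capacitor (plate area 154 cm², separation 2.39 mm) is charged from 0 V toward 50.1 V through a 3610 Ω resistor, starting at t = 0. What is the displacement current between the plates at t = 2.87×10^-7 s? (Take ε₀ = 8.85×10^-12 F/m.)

3.44×10^-3 A

With C = ε₀A/d = (8.85×10^-12)(0.0154)/(2.39×10^-3) = 5.703×10^-11 F, the time constant is τ = RC = 2.059×10^-7 s, so t/τ = 1.394 and e^(−t/τ) = 0.2481.
I_d = I_cond = (V₀/R) e^(−t/τ) = (0.01388)(0.2481) = 3.44×10^-3 A.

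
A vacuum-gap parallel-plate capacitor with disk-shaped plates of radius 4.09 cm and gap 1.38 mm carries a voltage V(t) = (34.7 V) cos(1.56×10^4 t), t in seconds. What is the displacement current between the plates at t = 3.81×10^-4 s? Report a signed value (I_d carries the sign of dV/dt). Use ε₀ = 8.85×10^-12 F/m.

dV/dt = (34.7)(1.56×10^4)·−sin(5.9436) = 1.803×10^5 V/s.
I_d = C dV/dt with C = ε₀A/d = (8.85×10^-12)(5.255×10^-3)/(1.38×10^-3) = 3.370×10^-11 F, so I_d = (3.370×10^-11)(1.803×10^5) = 6.08×10^-6 A.

6.08×10^-6 A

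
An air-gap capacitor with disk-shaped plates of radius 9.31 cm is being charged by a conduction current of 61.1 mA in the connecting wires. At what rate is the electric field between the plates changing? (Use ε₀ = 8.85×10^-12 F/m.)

2.54×10^11 V/(m·s)

Charge continuity gives I_d = I = 0.0611 A between the plates.
Inverting I_d = ε₀ A dE/dt gives dE/dt = 0.0611 / (8.85×10^-12 · 0.02723) = 2.54×10^11 V/(m·s).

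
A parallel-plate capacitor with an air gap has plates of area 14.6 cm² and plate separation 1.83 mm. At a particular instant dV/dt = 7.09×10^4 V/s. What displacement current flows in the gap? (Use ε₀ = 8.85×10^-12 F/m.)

5.01×10^-7 A

C = ε₀A/d = (8.85×10^-12)(1.46×10^-3)/(1.83×10^-3) = 7.061×10^-12 F.
I_d = C dV/dt = (7.061×10^-12)(7.09×10^4) = 5.01×10^-7 A.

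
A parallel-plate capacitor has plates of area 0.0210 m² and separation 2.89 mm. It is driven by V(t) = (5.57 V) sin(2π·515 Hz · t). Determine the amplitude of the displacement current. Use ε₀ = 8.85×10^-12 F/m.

The displacement current equals the conduction current C dV/dt, which peaks at C V₀ ω.
With C = ε₀A/d = (8.85×10^-12)(0.0210)/(2.89×10^-3) = 6.431×10^-11 F and ω = 2πf = 3236 rad/s, I_d,max = (6.431×10^-11)(5.57)(3236) = 1.16×10^-6 A.

1.16×10^-6 A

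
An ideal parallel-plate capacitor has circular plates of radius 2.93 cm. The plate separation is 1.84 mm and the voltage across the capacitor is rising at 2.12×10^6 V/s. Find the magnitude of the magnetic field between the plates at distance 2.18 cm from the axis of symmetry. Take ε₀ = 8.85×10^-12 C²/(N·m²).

1.40×10^-10 T

I_d = C dV/dt with C = ε₀πR²/d = 1.297×10^-11 F, so I_d = (1.297×10^-11)(2.12×10^6) = 2.750×10^-5 A.
For r < R the Ampère–Maxwell law gives B(2πr) = μ₀ I_d (r²/R²), so B = μ₀ I_d r/(2πR²) = (4π×10^-7)(2.750×10^-5)(0.0218)/(2π·0.0293²) = 1.40×10^-10 T.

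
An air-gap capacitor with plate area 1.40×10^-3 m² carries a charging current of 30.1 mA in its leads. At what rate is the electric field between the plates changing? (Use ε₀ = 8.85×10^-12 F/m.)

2.43×10^12 V/(m·s)

By continuity, I_d in the gap equals the 30.1 mA flowing in the wire.
Inverting I_d = ε₀ A dE/dt gives dE/dt = 0.0301 / (8.85×10^-12 · 1.40×10^-3) = 2.43×10^12 V/(m·s).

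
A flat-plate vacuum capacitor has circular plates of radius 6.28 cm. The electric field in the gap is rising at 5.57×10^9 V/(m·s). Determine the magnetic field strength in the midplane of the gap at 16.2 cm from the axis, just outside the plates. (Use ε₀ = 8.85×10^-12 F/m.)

7.54×10^-10 T

Through the whole plate area (πR² = 0.01239 m²), I_d = ε₀ πR² dE/dt = 6.108×10^-4 A.
With r > R the enclosed displacement current is the full I_d; B = μ₀ I_d / (2πr) = 7.54×10^-10 T.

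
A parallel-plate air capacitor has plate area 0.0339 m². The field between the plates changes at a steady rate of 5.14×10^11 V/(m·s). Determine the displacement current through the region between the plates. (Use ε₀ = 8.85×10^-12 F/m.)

0.154 A

The displacement current is ε₀ times dΦ_E/dt = ε₀ A dE/dt = (8.85×10^-12)(0.0339)(5.14×10^11) = 0.154 A.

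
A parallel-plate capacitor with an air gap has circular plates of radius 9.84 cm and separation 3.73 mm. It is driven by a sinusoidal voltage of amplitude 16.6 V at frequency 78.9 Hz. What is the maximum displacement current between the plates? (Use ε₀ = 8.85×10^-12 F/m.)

5.94×10^-7 A

C = ε₀A/d = (8.85×10^-12)(0.03042)/(3.73×10^-3) = 7.218×10^-11 F; ω = 2πf = 495.7 rad/s.
I_d = C dV/dt, so |I_d|_max = C V₀ ω = (7.218×10^-11)(16.6)(495.7) = 5.94×10^-7 A.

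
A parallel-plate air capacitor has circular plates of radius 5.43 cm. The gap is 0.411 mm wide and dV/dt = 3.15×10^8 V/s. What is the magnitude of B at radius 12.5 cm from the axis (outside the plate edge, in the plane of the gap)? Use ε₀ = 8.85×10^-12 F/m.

1.01×10^-7 T

With E = V/d, dE/dt = 7.664×10^11 V/(m·s) and πR² = 9.263×10^-3 m², giving I_d = ε₀ πR² dE/dt = 0.06283 A.
Outside the plates the loop encloses all of I_d, so B·2πr = μ₀ I_d and B = 1.01×10^-7 T.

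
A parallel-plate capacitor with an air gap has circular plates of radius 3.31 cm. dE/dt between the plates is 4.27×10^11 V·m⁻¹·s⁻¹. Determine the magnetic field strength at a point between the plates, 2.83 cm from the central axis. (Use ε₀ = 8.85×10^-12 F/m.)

I_d = ε₀ dΦ_E/dt = ε₀ πR² (dE/dt) = (8.85×10^-12)(3.442×10^-3)(4.27×10^11) = 0.01301 A through the full plate area.
An Ampèrian loop of radius r encloses a fraction (r/R)² of I_d. Then B·2πr = μ₀ I_d (r/R)², giving B = μ₀ I_d r/(2πR²) = 6.72×10^-8 T.

6.72×10^-8 T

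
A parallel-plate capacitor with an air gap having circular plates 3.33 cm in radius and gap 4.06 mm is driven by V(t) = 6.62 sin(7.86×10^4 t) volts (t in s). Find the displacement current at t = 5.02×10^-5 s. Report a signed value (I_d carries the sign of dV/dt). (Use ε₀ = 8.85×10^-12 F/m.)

dV/dt = (6.62)(7.86×10^4)·cos(3.94572) = -3.610×10^5 V/s.
I_d = C dV/dt with C = ε₀A/d = (8.85×10^-12)(3.484×10^-3)/(4.06×10^-3) = 7.594×10^-12 F, so I_d = (7.594×10^-12)(-3.610×10^5) = -2.74×10^-6 A.

-2.74×10^-6 A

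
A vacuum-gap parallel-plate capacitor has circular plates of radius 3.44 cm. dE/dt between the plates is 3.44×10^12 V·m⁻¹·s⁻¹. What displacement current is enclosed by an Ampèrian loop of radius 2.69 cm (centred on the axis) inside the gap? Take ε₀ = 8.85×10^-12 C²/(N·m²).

0.0692 A

Total displacement current: I_d = ε₀(πR²)(dE/dt) = (8.85×10^-12)(3.718×10^-3)(3.44×10^12) = 0.1132 A.
Since J_d is uniform, the enclosed fraction is (r/R)² = 0.6115, giving I_d,enc = 0.0692 A.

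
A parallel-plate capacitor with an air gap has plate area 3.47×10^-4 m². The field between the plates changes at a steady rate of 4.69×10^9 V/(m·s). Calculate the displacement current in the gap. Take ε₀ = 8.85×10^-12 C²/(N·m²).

1.44×10^-5 A

I_d = ε₀ A (dE/dt) = (8.85×10^-12)(3.47×10^-4 m²)(4.69×10^9) = 1.44×10^-5 A.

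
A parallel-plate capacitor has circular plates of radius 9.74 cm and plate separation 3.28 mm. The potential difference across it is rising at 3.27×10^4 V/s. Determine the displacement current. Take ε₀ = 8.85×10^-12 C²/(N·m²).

2.63×10^-6 A

The field between the plates is E = V/d, so dE/dt = (3.27×10^4)/(3.28×10^-3 m) = 9.970×10^6 V/(m·s).
I_d = ε₀ A (dE/dt) = (8.85×10^-12)(0.02980)(9.970×10^6) = 2.63×10^-6 A.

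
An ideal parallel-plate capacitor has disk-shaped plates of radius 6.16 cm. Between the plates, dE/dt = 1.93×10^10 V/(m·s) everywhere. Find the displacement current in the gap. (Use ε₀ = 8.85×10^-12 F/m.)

The displacement current is ε₀ times dΦ_E/dt = ε₀ A dE/dt = (8.85×10^-12)(0.01192)(1.93×10^10) = 2.04×10^-3 A.

2.04×10^-3 A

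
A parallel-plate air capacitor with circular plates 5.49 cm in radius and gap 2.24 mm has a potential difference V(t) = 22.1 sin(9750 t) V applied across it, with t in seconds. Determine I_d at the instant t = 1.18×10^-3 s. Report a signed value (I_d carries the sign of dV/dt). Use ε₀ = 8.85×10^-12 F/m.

C = ε₀A/d = (8.85×10^-12)(9.469×10^-3)/(2.24×10^-3) = 3.741×10^-11 F. dV/dt = V₀ω·cos(ωt); at ωt = 11.505 rad this factor is 0.4877.
I_d = C dV/dt = (3.741×10^-11)(22.1)(9750)(0.4877) = 3.93×10^-6 A.

3.93×10^-6 A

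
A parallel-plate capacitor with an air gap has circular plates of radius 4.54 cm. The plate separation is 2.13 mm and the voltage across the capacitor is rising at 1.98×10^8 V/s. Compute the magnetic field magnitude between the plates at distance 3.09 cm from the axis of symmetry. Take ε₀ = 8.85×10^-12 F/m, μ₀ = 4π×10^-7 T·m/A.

1.60×10^-8 T

I_d = C dV/dt with C = ε₀πR²/d = 2.690×10^-11 F, so I_d = (2.690×10^-11)(1.98×10^8) = 5.326×10^-3 A.
An Ampèrian loop of radius r encloses a fraction (r/R)² of I_d. Then B·2πr = μ₀ I_d (r/R)², giving B = μ₀ I_d r/(2πR²) = 1.60×10^-8 T.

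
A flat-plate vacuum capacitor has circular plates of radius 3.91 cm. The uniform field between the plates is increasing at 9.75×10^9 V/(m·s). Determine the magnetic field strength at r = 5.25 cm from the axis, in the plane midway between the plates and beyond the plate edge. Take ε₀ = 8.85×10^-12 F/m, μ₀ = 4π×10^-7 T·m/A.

1.58×10^-9 T

Total displacement current: I_d = ε₀(πR²)(dE/dt) = (8.85×10^-12)(4.803×10^-3)(9.75×10^9) = 4.144×10^-4 A.
With r > R the enclosed displacement current is the full I_d; B = μ₀ I_d / (2πr) = 1.58×10^-9 T.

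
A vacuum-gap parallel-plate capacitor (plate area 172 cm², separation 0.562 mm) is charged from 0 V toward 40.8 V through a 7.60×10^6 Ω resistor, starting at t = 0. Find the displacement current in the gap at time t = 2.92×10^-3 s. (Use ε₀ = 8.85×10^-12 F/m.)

With C = ε₀A/d = (8.85×10^-12)(0.0172)/(5.62×10^-4) = 2.709×10^-10 F, the time constant is τ = RC = 2.059×10^-3 s, so t/τ = 1.418 and e^(−t/τ) = 0.2422.
I_d = I_cond = (V₀/R) e^(−t/τ) = (5.368×10^-6)(0.2422) = 1.30×10^-6 A.

1.30×10^-6 A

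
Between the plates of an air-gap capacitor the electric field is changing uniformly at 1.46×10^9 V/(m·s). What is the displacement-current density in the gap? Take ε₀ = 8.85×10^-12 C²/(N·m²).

0.0129 A/m²

J_d = ε₀ ∂E/∂t, so J_d = 0.0129 A/m².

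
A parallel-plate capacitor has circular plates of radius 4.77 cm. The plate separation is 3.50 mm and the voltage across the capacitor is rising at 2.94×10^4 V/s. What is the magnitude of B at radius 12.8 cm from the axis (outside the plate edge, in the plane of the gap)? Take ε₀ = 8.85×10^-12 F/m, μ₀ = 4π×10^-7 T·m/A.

With E = V/d, dE/dt = 8.400×10^6 V/(m·s) and πR² = 7.148×10^-3 m², giving I_d = ε₀ πR² dE/dt = 5.314×10^-7 A.
Outside the plates the loop encloses all of I_d, so B·2πr = μ₀ I_d and B = 8.30×10^-13 T.

8.30×10^-13 T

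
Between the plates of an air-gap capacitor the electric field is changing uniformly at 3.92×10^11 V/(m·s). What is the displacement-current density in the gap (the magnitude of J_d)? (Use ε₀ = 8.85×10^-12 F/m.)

J_d = ε₀ dE/dt = (8.85×10^-12)(3.92×10^11) = 3.47 A/m².

3.47 A/m²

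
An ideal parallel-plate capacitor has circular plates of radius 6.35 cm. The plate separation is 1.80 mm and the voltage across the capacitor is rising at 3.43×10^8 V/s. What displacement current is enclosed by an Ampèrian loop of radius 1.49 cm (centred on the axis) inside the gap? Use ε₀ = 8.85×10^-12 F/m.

dE/dt = (dV/dt)/d = 1.906×10^11 V/(m·s); I_d = ε₀(πR²)(dE/dt) = (8.85×10^-12)(0.01267)(1.906×10^11) = 0.02137 A.
Through an area πr² the displacement current is I_d·(πr²/πR²) = I_d (r/R)² = 1.18×10^-3 A.

1.18×10^-3 A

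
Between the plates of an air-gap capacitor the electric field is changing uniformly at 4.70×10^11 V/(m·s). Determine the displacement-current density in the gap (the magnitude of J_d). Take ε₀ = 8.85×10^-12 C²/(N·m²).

4.16 A/m²

J_d = ε₀ ∂E/∂t, so J_d = 4.16 A/m².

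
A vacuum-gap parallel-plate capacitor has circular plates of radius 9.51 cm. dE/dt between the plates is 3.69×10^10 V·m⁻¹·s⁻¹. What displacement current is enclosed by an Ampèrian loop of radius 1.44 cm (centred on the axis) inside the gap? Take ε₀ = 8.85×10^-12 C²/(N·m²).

2.13×10^-4 A

Through the whole plate area (πR² = 0.02841 m²), I_d = ε₀ πR² dE/dt = 9.278×10^-3 A.
The field is uniform, so I_d,enc = I_d (r/R)² = (9.278×10^-3)(1.44/9.51)² = 2.13×10^-4 A.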